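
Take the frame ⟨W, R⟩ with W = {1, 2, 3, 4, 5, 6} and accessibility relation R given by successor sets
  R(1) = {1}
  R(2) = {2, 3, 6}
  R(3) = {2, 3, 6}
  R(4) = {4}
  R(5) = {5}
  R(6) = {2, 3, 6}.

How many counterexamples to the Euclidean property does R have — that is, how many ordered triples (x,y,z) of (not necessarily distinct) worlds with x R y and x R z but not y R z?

0

R is Euclidean; there are no such tuples.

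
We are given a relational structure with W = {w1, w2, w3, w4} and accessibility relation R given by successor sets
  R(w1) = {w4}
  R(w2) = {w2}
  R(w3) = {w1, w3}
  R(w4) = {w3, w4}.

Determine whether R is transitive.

No

Transitive: no — w1 R w4 and w4 R w3, but not w1 R w3.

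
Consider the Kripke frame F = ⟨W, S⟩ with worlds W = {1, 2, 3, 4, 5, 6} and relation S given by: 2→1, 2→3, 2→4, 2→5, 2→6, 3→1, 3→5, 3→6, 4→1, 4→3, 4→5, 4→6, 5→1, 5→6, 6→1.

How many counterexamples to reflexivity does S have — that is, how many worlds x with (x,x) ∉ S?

Enumerating: 1, 2, 3, 4, 5, 6.

6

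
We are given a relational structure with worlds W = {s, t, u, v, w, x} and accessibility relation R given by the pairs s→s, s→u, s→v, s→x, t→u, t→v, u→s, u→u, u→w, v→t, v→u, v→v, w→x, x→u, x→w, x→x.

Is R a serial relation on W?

Yes

Serial: yes — every world has a successor (e.g. s R s).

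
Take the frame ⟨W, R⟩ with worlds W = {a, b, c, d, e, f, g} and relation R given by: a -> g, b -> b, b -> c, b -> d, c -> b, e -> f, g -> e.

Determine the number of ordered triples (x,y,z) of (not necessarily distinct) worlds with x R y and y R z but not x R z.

4

Enumerating: (a,g,e), (c,b,c), (c,b,d), (g,e,f).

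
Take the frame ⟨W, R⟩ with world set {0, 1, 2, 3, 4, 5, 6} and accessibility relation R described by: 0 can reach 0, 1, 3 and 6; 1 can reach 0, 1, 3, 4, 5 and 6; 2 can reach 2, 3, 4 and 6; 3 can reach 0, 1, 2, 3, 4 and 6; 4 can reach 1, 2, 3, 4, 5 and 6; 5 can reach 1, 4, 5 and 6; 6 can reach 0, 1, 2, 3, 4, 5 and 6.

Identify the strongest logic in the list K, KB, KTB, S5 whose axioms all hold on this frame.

KTB

Symmetric (axiom B): yes — every pair in R has its reverse in R.
Reflexive (axiom T): yes — every world is R-related to itself.
Euclidean (axiom 5): no — 1 R 0 and 1 R 4, but not 0 R 4.
So F validates K, KB, KTB; S5 would additionally require R to be Euclidean. The strongest is KTB.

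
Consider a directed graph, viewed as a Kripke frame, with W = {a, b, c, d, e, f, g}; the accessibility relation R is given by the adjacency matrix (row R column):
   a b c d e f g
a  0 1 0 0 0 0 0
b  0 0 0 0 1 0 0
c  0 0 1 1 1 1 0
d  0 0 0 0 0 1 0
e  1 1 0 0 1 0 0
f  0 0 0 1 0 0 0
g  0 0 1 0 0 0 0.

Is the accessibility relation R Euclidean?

Euclidean: no — c R d and c R e, but not d R e.

No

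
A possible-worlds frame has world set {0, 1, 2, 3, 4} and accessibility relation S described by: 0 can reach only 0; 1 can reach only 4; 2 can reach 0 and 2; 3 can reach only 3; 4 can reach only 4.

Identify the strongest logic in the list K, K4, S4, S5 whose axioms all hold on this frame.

K4

Transitive (axiom 4): yes — every two-step S-path is closed by a direct edge.
Reflexive (axiom T): no — 1 is not related to itself.
Euclidean (axiom 5): no — 2 S 0 and 2 S 2, but not 0 S 2.
So F validates K, K4; S4 would additionally require S to be reflexive. The strongest is K4.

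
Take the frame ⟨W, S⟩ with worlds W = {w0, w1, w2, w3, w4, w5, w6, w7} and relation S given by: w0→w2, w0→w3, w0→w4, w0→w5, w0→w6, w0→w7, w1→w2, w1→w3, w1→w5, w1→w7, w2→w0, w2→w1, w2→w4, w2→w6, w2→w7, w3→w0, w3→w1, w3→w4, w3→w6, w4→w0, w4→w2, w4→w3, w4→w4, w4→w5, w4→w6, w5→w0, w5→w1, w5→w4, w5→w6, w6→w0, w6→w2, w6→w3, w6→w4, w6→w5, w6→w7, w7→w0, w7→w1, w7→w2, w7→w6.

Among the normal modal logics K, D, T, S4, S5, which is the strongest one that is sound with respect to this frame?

D

Serial (axiom D): yes — every world has a successor (e.g. w0 S w2).
Reflexive (axiom T): no — w0 is not related to itself.
Transitive (axiom 4): no — w0 S w2 and w2 S w1, but not w0 S w1.
Euclidean (axiom 5): no — w0 S w2 and w0 S w3, but not w2 S w3.
So F validates K, D; T would additionally require S to be reflexive. The strongest is D.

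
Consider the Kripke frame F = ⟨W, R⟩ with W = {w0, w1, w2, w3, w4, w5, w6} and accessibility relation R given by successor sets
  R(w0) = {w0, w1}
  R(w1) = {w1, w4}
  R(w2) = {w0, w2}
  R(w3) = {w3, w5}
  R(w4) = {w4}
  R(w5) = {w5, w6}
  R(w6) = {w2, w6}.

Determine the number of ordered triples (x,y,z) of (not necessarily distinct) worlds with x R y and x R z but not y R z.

Enumerating: (w0,w1,w0), (w1,w4,w1), (w2,w0,w2), (w3,w5,w3), (w5,w6,w5), (w6,w2,w6).

6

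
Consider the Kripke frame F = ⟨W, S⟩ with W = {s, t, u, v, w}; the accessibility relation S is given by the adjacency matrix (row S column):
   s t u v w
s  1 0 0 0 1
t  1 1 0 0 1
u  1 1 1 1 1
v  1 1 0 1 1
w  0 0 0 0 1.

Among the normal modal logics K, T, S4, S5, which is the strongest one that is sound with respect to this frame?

Reflexive (axiom T): yes — every world is S-related to itself.
Transitive (axiom 4): yes — every two-step S-path is closed by a direct edge.
Euclidean (axiom 5): no — t S w and t S s, but not w S s.
So F validates K, T, S4; S5 would additionally require S to be Euclidean. The strongest is S4.

S4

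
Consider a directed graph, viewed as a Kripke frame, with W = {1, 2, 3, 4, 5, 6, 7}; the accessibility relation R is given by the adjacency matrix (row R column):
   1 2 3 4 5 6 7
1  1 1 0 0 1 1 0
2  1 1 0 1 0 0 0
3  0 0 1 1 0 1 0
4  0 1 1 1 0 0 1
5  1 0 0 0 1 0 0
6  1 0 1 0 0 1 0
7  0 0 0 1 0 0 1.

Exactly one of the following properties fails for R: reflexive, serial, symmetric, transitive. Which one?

Reflexive: yes — every world is R-related to itself.
Serial: yes — every world has a successor (e.g. 1 R 1).
Symmetric: yes — every pair in R has its reverse in R.
Transitive: no — 1 R 2 and 2 R 4, but not 1 R 4.
Only transitive fails.

transitive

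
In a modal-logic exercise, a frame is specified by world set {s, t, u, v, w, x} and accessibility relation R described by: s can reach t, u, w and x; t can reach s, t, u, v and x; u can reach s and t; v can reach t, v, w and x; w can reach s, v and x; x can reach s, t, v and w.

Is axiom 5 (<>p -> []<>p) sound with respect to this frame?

Axiom 5 corresponds to the accessibility relation being Euclidean.
Euclidean: no — s R t and s R w, but not t R w.

No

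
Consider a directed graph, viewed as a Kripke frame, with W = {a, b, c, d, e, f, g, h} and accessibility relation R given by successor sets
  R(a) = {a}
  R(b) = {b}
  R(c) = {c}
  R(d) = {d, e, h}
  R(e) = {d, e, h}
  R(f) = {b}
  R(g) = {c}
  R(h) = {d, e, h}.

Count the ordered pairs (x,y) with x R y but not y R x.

Enumerating: (f,b), (g,c).

2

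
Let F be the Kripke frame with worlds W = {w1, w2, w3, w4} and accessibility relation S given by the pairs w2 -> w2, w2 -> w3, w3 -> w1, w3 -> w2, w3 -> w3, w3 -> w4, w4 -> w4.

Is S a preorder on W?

Reflexive: no — w1 is not related to itself.
Transitive: no — w2 S w3 and w3 S w1, but not w2 S w1.
So S is not a preorder.

No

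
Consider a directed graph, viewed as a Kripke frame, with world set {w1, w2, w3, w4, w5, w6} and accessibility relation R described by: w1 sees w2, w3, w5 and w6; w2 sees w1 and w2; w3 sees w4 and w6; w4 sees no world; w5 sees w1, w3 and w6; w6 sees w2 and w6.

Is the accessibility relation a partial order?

Reflexive: no — w1 is not related to itself.
Transitive: no — w1 R w3 and w3 R w4, but not w1 R w4.
Antisymmetric: no — w1 R w2 and w2 R w1 with w1 ≠ w2.
So R is not a partial order.

No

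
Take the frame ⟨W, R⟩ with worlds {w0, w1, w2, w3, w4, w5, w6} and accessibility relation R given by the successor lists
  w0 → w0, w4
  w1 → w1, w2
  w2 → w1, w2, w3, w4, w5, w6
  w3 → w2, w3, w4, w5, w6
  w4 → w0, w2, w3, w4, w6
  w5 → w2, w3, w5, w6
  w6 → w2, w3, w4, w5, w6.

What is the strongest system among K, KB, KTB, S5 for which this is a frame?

KTB

Symmetric (axiom B): yes — every pair in R has its reverse in R.
Reflexive (axiom T): yes — every world is R-related to itself.
Euclidean (axiom 5): no — w2 R w1 and w2 R w3, but not w1 R w3.
So F validates K, KB, KTB; S5 would additionally require R to be Euclidean. The strongest is KTB.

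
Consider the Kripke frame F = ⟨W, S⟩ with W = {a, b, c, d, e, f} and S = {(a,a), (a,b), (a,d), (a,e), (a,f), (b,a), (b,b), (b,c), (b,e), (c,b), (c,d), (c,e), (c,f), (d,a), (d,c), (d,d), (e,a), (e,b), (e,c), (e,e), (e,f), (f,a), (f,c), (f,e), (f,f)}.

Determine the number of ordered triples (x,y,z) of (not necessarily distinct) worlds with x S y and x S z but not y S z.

30

Enumerating: (a,b,d), (a,b,f), (a,d,b), (a,d,e), (a,d,f), (a,e,d), (a,f,b), (a,f,d), (b,a,c), (b,c,a), (b,c,c), (c,b,d), … and 18 more.
Total: 30.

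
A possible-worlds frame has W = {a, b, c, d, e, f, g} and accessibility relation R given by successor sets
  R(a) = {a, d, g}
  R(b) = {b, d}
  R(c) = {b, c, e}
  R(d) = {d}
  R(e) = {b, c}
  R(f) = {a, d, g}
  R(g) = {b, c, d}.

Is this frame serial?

Serial: yes — every world has a successor (e.g. a R a).

Yes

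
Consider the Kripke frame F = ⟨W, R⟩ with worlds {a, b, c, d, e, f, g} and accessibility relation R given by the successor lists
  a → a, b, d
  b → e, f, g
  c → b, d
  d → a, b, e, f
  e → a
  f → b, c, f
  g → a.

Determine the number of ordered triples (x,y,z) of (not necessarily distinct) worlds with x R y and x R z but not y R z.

Enumerating: (a,b,a), (a,b,b), (a,b,d), (a,d,d), (b,e,e), (b,e,f), (b,e,g), (b,f,e), (b,f,g), (b,g,e), (b,g,f), (b,g,g), … and 16 more.
Total: 28.

28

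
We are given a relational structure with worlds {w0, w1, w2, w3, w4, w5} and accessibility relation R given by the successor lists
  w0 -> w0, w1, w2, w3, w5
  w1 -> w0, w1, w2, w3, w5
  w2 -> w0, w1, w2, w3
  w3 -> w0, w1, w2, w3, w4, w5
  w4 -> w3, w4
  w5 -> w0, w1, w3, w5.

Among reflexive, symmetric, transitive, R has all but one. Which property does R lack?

Reflexive: yes — every world is R-related to itself.
Symmetric: yes — every pair in R has its reverse in R.
Transitive: no — w0 R w3 and w3 R w4, but not w0 R w4.
Only transitive fails.

transitive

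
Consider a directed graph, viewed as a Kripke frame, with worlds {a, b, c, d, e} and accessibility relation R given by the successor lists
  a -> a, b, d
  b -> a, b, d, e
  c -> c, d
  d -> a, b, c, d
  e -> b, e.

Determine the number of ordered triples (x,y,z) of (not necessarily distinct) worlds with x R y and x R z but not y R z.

Enumerating: (b,a,e), (b,d,e), (b,e,a), (b,e,d), (d,a,c), (d,b,c), (d,c,a), (d,c,b).

8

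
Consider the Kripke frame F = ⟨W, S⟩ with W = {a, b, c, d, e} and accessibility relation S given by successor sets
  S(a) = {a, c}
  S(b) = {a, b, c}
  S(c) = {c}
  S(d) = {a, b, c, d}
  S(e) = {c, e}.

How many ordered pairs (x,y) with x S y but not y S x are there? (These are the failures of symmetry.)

7

Enumerating: (a,c), (b,a), (b,c), (d,a), (d,b), (d,c), (e,c).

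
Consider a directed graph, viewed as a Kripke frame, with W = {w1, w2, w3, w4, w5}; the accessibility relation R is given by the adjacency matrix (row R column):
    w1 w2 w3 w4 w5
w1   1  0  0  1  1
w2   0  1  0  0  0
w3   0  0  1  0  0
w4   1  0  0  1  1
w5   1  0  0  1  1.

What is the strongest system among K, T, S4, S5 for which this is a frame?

Reflexive (axiom T): yes — every world is R-related to itself.
Transitive (axiom 4): yes — every two-step R-path is closed by a direct edge.
Euclidean (axiom 5): yes — any two successors of a common world are R-related.
So F validates K, T, S4, S5. The strongest is S5.

S5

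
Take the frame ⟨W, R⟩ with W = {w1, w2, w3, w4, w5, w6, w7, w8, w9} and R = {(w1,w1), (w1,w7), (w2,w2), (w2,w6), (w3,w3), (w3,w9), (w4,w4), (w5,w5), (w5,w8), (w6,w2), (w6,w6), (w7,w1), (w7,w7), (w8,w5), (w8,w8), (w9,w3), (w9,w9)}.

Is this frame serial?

Yes

Serial: yes — every world has a successor (e.g. w1 R w1).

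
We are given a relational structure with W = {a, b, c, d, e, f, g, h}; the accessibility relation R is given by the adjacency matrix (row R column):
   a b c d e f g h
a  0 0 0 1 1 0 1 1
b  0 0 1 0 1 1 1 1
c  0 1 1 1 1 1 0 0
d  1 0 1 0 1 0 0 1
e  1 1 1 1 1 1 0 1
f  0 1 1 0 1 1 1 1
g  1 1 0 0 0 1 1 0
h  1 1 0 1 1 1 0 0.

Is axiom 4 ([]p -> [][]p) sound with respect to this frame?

Axiom 4 corresponds to the accessibility relation being transitive.
Transitive: no — a R d and d R c, but not a R c.

No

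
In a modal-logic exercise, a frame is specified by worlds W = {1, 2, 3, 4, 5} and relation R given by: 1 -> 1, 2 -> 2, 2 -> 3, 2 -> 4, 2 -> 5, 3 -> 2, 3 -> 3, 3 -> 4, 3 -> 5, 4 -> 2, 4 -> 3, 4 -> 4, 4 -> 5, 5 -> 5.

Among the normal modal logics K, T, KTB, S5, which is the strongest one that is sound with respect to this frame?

T

Reflexive (axiom T): yes — every world is R-related to itself.
Symmetric (axiom B): no — 2 R 5 but not 5 R 2.
Euclidean (axiom 5): no — 2 R 5 and 2 R 3, but not 5 R 3.
So F validates K, T; KTB would additionally require R to be symmetric. The strongest is T.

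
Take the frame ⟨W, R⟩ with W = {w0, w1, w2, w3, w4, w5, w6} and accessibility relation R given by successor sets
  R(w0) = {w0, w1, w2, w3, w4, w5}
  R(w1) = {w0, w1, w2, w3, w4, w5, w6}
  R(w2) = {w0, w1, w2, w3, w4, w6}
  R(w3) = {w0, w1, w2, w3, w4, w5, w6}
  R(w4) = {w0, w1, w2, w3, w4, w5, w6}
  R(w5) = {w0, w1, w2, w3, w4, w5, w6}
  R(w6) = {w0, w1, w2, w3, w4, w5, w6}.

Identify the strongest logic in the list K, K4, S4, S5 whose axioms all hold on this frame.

K

Transitive (axiom 4): no — w0 R w1 and w1 R w6, but not w0 R w6.
Reflexive (axiom T): yes — every world is R-related to itself.
Euclidean (axiom 5): no — w0 R w2 and w0 R w5, but not w2 R w5.
So F validates K; K4 would additionally require R to be transitive. The strongest is K.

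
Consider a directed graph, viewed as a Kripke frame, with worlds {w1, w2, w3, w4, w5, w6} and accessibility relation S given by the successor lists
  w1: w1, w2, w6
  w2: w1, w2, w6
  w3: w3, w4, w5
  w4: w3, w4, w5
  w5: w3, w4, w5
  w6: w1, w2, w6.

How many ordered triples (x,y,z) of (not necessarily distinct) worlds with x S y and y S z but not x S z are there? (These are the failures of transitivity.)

S is transitive; there are no such tuples.

0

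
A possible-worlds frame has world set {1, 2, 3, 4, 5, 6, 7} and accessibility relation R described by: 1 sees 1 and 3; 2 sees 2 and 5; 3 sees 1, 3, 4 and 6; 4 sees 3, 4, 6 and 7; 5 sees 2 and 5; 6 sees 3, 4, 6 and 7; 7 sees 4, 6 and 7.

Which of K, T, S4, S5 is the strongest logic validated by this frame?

Reflexive (axiom T): yes — every world is R-related to itself.
Transitive (axiom 4): no — 1 R 3 and 3 R 4, but not 1 R 4.
Euclidean (axiom 5): no — 3 R 1 and 3 R 4, but not 1 R 4.
So F validates K, T; S4 would additionally require R to be transitive. The strongest is T.

T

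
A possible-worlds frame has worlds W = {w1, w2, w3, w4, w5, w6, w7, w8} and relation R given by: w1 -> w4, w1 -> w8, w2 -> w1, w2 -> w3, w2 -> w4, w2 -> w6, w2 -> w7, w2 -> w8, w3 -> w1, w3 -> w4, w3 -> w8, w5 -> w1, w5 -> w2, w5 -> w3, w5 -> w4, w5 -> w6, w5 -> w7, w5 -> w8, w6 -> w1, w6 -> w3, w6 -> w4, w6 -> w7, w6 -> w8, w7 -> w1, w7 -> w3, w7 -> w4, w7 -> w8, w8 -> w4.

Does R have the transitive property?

Yes

Transitive: yes — every two-step R-path is closed by a direct edge.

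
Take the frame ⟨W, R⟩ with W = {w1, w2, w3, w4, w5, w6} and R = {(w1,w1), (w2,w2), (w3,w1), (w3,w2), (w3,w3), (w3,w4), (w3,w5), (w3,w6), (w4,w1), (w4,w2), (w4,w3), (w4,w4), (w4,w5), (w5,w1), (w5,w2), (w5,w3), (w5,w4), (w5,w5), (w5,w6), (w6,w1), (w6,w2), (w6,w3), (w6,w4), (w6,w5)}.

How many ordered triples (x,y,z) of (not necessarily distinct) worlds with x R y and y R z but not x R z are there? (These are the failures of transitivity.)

4

Enumerating: (w4,w3,w6), (w4,w5,w6), (w6,w3,w6), (w6,w5,w6).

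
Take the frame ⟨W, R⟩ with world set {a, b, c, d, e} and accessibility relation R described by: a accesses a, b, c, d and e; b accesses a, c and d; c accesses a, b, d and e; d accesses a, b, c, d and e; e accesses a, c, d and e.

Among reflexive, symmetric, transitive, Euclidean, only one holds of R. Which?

symmetric

Reflexive: no — b is not related to itself.
Symmetric: yes — every pair in R has its reverse in R.
Transitive: no — b R a and a R e, but not b R e.
Euclidean: no — a R b and a R e, but not b R e.
Only symmetric holds.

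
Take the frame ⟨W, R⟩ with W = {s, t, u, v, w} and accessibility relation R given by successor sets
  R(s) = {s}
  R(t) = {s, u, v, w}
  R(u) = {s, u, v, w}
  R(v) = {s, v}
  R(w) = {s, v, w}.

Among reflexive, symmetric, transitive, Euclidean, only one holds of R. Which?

transitive

Reflexive: no — t is not related to itself.
Symmetric: no — t R s but not s R t.
Transitive: yes — every two-step R-path is closed by a direct edge.
Euclidean: no — t R s and t R u, but not s R u.
Only transitive holds.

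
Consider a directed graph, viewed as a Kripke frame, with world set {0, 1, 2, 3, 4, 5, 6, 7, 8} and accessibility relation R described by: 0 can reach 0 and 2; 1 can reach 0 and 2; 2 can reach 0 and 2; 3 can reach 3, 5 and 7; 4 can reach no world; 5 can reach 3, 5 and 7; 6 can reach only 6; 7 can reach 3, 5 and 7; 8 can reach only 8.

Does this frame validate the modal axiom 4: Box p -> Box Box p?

Yes

Axiom 4 corresponds to the accessibility relation being transitive.
Transitive: yes — every two-step R-path is closed by a direct edge.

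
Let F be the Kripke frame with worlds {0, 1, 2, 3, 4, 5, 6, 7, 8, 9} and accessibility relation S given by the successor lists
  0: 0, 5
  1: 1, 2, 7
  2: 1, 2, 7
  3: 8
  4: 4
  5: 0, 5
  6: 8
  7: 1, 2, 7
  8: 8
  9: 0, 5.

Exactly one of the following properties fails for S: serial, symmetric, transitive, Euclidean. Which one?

Serial: yes — every world has a successor (e.g. 0 S 0).
Symmetric: no — 3 S 8 but not 8 S 3.
Transitive: yes — every two-step S-path is closed by a direct edge.
Euclidean: yes — any two successors of a common world are S-related.
Only symmetric fails.

symmetric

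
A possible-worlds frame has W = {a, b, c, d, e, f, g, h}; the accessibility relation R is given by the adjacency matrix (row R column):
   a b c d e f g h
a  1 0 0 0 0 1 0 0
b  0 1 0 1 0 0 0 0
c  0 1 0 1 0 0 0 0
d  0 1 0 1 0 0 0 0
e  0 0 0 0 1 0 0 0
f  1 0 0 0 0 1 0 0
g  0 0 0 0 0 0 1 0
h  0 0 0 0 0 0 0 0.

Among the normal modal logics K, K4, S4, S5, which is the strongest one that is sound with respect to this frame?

Transitive (axiom 4): yes — every two-step R-path is closed by a direct edge.
Reflexive (axiom T): no — c is not related to itself.
Euclidean (axiom 5): yes — any two successors of a common world are R-related.
So F validates K, K4; S4 would additionally require R to be reflexive. The strongest is K4.

K4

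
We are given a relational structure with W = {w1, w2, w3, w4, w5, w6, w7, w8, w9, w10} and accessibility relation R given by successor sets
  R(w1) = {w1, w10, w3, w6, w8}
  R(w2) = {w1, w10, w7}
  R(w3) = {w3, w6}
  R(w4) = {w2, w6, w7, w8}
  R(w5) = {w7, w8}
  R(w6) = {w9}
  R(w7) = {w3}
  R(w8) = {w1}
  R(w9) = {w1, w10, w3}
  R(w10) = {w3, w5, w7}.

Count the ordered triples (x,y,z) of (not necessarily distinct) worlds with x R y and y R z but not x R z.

32

Enumerating: (w1,w10,w5), (w1,w10,w7), (w1,w6,w9), (w10,w3,w6), (w10,w5,w8), (w2,w1,w3), (w2,w1,w6), (w2,w1,w8), (w2,w10,w3), (w2,w10,w5), (w2,w7,w3), (w3,w6,w9), … and 20 more.
Total: 32.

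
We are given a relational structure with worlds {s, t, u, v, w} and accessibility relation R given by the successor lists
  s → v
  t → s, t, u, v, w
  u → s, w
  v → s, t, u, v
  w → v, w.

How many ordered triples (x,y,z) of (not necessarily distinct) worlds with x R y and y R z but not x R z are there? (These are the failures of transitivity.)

10

Enumerating: (s,v,s), (s,v,t), (s,v,u), (u,s,v), (u,w,v), (v,t,w), (v,u,w), (w,v,s), (w,v,t), (w,v,u).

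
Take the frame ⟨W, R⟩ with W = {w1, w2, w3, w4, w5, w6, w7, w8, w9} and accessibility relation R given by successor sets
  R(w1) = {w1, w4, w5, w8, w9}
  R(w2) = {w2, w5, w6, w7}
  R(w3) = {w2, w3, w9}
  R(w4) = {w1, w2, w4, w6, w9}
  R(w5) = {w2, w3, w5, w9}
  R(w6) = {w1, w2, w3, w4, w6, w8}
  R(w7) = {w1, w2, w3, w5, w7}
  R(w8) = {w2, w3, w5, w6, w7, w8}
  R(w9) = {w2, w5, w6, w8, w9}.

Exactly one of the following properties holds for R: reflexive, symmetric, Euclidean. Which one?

Reflexive: yes — every world is R-related to itself.
Symmetric: no — w1 R w5 but not w5 R w1.
Euclidean: no — w1 R w4 and w1 R w5, but not w4 R w5.
Only reflexive holds.

reflexive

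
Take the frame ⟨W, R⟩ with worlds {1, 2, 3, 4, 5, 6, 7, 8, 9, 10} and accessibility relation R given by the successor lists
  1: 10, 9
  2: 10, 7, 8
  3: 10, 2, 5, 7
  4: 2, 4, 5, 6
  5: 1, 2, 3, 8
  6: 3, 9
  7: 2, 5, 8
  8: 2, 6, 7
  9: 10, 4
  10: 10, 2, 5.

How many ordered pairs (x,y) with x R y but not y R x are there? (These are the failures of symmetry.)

Enumerating: (1,10), (1,9), (10,5), (3,10), (3,2), (3,7), (4,2), (4,5), (4,6), (5,1), (5,2), (5,8), (6,3), (6,9), (7,5), (8,6), (9,10), (9,4).

18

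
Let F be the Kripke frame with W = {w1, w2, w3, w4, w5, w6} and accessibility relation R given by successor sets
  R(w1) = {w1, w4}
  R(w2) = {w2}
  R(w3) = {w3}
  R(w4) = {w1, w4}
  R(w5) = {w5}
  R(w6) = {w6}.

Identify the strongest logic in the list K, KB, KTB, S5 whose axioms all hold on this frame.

Symmetric (axiom B): yes — every pair in R has its reverse in R.
Reflexive (axiom T): yes — every world is R-related to itself.
Euclidean (axiom 5): yes — any two successors of a common world are R-related.
So F validates K, KB, KTB, S5. The strongest is S5.

S5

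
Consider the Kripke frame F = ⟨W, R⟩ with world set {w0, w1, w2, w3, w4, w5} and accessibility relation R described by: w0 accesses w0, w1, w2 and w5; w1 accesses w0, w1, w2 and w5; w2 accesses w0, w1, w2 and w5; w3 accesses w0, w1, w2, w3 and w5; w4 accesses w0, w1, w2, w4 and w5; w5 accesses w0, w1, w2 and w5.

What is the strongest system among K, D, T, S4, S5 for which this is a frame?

S4

Serial (axiom D): yes — every world has a successor (e.g. w0 R w0).
Reflexive (axiom T): yes — every world is R-related to itself.
Transitive (axiom 4): yes — every two-step R-path is closed by a direct edge.
Euclidean (axiom 5): no — w3 R w0 and w3 R w3, but not w0 R w3.
So F validates K, D, T, S4; S5 would additionally require R to be Euclidean. The strongest is S4.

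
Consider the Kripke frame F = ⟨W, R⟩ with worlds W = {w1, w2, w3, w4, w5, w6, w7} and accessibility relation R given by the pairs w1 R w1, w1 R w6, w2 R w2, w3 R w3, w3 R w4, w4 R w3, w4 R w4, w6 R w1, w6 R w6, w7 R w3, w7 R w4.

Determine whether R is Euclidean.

Euclidean: yes — any two successors of a common world are R-related.

Yes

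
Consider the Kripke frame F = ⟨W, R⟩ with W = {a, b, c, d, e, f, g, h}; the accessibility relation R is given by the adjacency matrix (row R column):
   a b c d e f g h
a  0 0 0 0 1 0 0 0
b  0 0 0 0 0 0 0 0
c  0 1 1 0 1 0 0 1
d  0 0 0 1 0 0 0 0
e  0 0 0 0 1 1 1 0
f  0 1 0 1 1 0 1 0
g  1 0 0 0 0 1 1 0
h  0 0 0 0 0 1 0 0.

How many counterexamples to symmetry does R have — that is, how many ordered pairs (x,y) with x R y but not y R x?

9

Enumerating: (a,e), (c,b), (c,e), (c,h), (e,g), (f,b), (f,d), (g,a), (h,f).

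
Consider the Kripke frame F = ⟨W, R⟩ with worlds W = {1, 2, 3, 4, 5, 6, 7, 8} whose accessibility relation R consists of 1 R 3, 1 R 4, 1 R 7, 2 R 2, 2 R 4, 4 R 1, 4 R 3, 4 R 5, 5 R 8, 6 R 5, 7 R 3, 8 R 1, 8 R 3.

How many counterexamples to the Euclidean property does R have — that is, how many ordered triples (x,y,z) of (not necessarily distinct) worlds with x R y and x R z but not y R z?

23

Enumerating: (1,3,3), (1,3,4), (1,3,7), (1,4,4), (1,4,7), (1,7,4), (1,7,7), (2,4,2), (2,4,4), (4,1,1), (4,1,5), (4,3,1), … and 11 more.
Total: 23.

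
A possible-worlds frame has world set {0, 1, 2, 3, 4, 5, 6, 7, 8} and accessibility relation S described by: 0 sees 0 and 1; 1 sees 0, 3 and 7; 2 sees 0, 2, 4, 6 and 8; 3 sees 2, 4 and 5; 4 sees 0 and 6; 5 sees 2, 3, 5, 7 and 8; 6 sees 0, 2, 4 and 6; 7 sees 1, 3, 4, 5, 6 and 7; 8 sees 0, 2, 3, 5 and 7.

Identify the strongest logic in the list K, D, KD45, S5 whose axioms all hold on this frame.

Serial (axiom D): yes — every world has a successor (e.g. 0 S 0).
Euclidean (axiom 5): no — 1 S 0 and 1 S 3, but not 0 S 3.
Transitive (axiom 4): no — 0 S 1 and 1 S 3, but not 0 S 3.
Reflexive (axiom T): no — 1 is not related to itself.
So F validates K, D; KD45 would additionally require S to be Euclidean and transitive. The strongest is D.

D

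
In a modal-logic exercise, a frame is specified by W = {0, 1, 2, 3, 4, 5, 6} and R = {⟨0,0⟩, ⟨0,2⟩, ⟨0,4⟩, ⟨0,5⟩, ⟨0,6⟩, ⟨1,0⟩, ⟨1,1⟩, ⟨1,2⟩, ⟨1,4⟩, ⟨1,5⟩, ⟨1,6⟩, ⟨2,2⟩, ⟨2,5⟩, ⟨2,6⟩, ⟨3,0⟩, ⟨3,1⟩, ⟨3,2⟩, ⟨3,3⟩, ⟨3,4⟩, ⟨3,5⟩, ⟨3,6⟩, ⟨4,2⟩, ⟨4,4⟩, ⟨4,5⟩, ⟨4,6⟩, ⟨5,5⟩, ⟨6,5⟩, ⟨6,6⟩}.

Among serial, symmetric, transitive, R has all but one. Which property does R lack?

symmetric

Serial: yes — every world has a successor (e.g. 0 R 0).
Symmetric: no — 0 R 2 but not 2 R 0.
Transitive: yes — every two-step R-path is closed by a direct edge.
Only symmetric fails.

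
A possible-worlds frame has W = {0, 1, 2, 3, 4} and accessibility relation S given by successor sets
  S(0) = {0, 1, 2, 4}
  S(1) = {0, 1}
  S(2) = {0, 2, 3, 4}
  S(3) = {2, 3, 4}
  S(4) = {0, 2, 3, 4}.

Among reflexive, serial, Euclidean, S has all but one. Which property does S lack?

Euclidean

Reflexive: yes — every world is S-related to itself.
Serial: yes — every world has a successor (e.g. 0 S 0).
Euclidean: no — 0 S 1 and 0 S 2, but not 1 S 2.
Only Euclidean fails.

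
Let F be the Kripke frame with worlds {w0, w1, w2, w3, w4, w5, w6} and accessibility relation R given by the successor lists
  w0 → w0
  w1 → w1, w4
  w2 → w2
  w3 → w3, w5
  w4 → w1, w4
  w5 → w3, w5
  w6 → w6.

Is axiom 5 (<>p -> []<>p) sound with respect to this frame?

Axiom 5 corresponds to the accessibility relation being Euclidean.
Euclidean: yes — any two successors of a common world are R-related.

Yes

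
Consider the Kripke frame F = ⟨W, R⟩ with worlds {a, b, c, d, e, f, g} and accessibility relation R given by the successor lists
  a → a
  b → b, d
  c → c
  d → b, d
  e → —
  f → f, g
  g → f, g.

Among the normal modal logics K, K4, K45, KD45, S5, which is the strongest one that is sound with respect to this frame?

Transitive (axiom 4): yes — every two-step R-path is closed by a direct edge.
Euclidean (axiom 5): yes — any two successors of a common world are R-related.
Serial (axiom D): no — e has no R-successor.
Reflexive (axiom T): no — e is not related to itself.
So F validates K, K4, K45; KD45 would additionally require R to be serial. The strongest is K45.

K45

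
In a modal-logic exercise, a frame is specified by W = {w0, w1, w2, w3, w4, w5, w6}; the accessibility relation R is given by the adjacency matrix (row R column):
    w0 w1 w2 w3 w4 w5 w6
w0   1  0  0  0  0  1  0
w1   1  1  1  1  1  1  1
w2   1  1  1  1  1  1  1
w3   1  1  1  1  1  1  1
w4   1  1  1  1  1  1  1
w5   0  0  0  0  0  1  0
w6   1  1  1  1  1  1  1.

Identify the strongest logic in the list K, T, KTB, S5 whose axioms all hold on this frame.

T

Reflexive (axiom T): yes — every world is R-related to itself.
Symmetric (axiom B): no — w0 R w5 but not w5 R w0.
Euclidean (axiom 5): no — w1 R w0 and w1 R w2, but not w0 R w2.
So F validates K, T; KTB would additionally require R to be symmetric. The strongest is T.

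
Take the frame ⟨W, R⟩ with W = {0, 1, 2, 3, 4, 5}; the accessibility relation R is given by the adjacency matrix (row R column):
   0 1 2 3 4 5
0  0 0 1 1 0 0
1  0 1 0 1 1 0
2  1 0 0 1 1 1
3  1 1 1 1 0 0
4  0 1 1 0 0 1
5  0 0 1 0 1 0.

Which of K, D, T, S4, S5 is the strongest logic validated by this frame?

Serial (axiom D): yes — every world has a successor (e.g. 0 R 2).
Reflexive (axiom T): no — 0 is not related to itself.
Transitive (axiom 4): no — 0 R 2 and 2 R 4, but not 0 R 4.
Euclidean (axiom 5): no — 1 R 3 and 1 R 4, but not 3 R 4.
So F validates K, D; T would additionally require R to be reflexive. The strongest is D.

D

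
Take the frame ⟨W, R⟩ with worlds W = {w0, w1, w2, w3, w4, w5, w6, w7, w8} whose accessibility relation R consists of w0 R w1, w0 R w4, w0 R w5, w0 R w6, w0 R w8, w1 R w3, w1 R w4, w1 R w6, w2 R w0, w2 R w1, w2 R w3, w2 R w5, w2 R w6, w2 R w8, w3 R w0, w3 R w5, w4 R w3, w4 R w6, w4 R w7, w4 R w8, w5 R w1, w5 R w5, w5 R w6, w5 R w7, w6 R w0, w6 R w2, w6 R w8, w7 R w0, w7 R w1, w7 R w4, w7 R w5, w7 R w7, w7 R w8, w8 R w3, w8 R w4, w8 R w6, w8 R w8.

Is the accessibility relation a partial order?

No

Reflexive: no — w0 is not related to itself.
Transitive: no — w0 R w1 and w1 R w3, but not w0 R w3.
Antisymmetric: no — w0 R w6 and w6 R w0 with w0 ≠ w6.
So R is not a partial order.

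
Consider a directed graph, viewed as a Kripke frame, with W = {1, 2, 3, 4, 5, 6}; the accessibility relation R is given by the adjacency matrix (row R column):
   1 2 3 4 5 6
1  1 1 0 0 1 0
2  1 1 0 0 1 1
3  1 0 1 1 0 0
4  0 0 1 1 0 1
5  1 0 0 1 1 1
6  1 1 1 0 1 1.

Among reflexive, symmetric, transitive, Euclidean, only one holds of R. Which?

reflexive

Reflexive: yes — every world is R-related to itself.
Symmetric: no — 2 R 5 but not 5 R 2.
Transitive: no — 1 R 2 and 2 R 6, but not 1 R 6.
Euclidean: no — 1 R 5 and 1 R 2, but not 5 R 2.
Only reflexive holds.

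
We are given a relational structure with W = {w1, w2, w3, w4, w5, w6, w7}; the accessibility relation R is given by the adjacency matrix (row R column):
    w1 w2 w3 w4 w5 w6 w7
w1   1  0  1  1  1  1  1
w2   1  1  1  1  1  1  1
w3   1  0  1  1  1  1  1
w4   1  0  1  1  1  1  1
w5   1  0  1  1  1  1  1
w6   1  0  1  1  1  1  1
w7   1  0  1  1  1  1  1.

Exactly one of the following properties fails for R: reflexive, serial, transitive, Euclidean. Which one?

Reflexive: yes — every world is R-related to itself.
Serial: yes — every world has a successor (e.g. w1 R w1).
Transitive: yes — every two-step R-path is closed by a direct edge.
Euclidean: no — w2 R w1 and w2 R w2, but not w1 R w2.
Only Euclidean fails.

Euclidean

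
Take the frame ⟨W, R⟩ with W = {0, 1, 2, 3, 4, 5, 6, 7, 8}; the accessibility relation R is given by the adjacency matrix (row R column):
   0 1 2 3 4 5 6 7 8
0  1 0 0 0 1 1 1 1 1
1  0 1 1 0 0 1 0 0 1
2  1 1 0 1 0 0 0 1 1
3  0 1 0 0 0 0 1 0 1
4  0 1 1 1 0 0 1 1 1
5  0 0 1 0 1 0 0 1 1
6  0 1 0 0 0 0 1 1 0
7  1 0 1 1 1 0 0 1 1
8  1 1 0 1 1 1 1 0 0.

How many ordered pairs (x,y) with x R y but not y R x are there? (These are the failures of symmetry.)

Enumerating: (0,4), (0,5), (0,6), (1,5), (2,0), (2,3), (2,8), (3,1), (3,6), (4,1), (4,2), (4,3), … and 9 more.
Total: 21.

21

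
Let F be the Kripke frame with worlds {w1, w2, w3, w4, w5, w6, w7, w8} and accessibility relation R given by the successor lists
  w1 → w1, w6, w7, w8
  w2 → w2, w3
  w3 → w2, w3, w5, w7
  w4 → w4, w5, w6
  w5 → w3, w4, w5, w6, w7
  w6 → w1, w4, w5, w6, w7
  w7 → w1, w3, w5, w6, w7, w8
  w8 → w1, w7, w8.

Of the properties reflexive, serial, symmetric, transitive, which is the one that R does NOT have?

Reflexive: yes — every world is R-related to itself.
Serial: yes — every world has a successor (e.g. w1 R w1).
Symmetric: yes — every pair in R has its reverse in R.
Transitive: no — w1 R w6 and w6 R w4, but not w1 R w4.
Only transitive fails.

transitive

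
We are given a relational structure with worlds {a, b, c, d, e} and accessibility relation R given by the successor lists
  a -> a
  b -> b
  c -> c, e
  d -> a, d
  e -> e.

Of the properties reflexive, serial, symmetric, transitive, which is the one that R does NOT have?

Reflexive: yes — every world is R-related to itself.
Serial: yes — every world has a successor (e.g. a R a).
Symmetric: no — c R e but not e R c.
Transitive: yes — every two-step R-path is closed by a direct edge.
Only symmetric fails.

symmetric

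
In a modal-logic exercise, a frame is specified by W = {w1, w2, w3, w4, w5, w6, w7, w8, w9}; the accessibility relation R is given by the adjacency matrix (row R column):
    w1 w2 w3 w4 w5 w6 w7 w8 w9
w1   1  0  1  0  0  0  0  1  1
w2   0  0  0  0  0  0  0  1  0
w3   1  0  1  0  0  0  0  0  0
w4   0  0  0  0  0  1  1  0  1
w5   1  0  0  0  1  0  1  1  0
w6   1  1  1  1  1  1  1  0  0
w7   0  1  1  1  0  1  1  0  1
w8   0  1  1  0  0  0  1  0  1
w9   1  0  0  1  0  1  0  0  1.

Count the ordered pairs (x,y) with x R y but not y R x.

Enumerating: (w1,w8), (w5,w1), (w5,w7), (w5,w8), (w6,w1), (w6,w2), (w6,w3), (w6,w5), (w7,w2), (w7,w3), (w7,w9), (w8,w3), (w8,w7), (w8,w9), (w9,w6).

15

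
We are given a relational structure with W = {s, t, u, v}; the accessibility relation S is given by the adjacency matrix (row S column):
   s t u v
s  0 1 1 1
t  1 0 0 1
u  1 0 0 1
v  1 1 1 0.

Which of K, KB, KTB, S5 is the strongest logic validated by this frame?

Symmetric (axiom B): yes — every pair in S has its reverse in S.
Reflexive (axiom T): no — s is not related to itself.
Euclidean (axiom 5): no — s S t and s S u, but not t S u.
So F validates K, KB; KTB would additionally require S to be reflexive. The strongest is KB.

KB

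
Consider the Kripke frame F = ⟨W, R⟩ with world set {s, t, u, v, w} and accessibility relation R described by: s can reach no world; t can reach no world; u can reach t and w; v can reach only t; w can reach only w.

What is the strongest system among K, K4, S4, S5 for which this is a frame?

K4

Transitive (axiom 4): yes — every two-step R-path is closed by a direct edge.
Reflexive (axiom T): no — s is not related to itself.
Euclidean (axiom 5): no — u R t and u R w, but not t R w.
So F validates K, K4; S4 would additionally require R to be reflexive. The strongest is K4.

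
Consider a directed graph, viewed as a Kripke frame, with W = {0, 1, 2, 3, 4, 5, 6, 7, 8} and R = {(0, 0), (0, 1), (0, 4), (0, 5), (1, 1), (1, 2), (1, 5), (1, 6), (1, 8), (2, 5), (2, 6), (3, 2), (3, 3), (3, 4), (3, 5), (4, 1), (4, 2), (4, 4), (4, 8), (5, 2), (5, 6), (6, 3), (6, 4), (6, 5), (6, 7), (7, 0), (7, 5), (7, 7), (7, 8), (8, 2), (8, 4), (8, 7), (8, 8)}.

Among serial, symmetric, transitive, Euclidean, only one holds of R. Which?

serial

Serial: yes — every world has a successor (e.g. 0 R 0).
Symmetric: no — 0 R 1 but not 1 R 0.
Transitive: no — 0 R 1 and 1 R 2, but not 0 R 2.
Euclidean: no — 0 R 1 and 0 R 4, but not 1 R 4.
Only serial holds.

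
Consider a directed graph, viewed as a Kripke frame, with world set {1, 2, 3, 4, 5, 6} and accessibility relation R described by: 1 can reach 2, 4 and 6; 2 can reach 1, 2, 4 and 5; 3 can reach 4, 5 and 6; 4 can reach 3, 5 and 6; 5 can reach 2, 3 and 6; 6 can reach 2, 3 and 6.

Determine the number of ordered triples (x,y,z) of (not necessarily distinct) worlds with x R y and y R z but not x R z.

Enumerating: (1,2,1), (1,2,5), (1,4,3), (1,4,5), (1,6,3), (2,1,6), (2,4,3), (2,4,6), (2,5,3), (2,5,6), (3,4,3), (3,5,2), … and 16 more.
Total: 28.

28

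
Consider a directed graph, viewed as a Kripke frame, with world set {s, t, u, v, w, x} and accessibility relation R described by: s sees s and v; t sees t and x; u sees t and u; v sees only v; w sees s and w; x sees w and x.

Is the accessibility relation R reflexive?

Yes

Reflexive: yes — every world is R-related to itself.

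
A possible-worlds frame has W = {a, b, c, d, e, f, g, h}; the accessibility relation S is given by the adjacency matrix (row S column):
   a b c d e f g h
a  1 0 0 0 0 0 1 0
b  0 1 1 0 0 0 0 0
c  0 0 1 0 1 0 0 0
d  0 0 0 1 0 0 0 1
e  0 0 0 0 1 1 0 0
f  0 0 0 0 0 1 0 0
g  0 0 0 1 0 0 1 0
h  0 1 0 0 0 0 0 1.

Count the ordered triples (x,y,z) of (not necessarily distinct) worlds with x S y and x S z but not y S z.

Enumerating: (a,g,a), (b,c,b), (c,e,c), (d,h,d), (e,f,e), (g,d,g), (h,b,h).

7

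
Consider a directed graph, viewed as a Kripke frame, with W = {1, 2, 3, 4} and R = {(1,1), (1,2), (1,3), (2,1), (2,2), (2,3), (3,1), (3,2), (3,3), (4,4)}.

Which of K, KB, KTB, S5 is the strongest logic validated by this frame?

Symmetric (axiom B): yes — every pair in R has its reverse in R.
Reflexive (axiom T): yes — every world is R-related to itself.
Euclidean (axiom 5): yes — any two successors of a common world are R-related.
So F validates K, KB, KTB, S5. The strongest is S5.

S5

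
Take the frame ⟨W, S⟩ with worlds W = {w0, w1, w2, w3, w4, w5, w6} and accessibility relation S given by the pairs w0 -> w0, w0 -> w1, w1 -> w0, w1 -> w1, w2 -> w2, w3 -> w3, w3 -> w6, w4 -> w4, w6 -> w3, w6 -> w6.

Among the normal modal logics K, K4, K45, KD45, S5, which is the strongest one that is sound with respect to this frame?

K45

Transitive (axiom 4): yes — every two-step S-path is closed by a direct edge.
Euclidean (axiom 5): yes — any two successors of a common world are S-related.
Serial (axiom D): no — w5 has no S-successor.
Reflexive (axiom T): no — w5 is not related to itself.
So F validates K, K4, K45; KD45 would additionally require S to be serial. The strongest is K45.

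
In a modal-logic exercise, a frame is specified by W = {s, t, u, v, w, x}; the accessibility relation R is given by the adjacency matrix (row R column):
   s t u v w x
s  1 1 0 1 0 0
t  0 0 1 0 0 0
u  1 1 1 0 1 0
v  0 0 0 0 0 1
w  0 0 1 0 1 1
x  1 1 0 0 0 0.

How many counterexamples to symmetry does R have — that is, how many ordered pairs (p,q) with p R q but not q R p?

7

Enumerating: (s,t), (s,v), (u,s), (v,x), (w,x), (x,s), (x,t).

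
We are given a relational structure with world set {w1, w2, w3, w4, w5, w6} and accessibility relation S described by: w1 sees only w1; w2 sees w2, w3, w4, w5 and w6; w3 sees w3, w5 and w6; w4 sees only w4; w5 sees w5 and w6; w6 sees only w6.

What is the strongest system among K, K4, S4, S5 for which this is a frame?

S4

Transitive (axiom 4): yes — every two-step S-path is closed by a direct edge.
Reflexive (axiom T): yes — every world is S-related to itself.
Euclidean (axiom 5): no — w2 S w3 and w2 S w4, but not w3 S w4.
So F validates K, K4, S4; S5 would additionally require S to be Euclidean. The strongest is S4.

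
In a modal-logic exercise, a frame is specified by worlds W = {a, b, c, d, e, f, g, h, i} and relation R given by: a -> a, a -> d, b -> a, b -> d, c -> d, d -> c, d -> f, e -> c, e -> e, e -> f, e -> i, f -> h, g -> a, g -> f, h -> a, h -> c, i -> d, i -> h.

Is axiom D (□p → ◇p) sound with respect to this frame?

The schema D characterises exactly the serial frames.
Serial: yes — every world has a successor (e.g. a R a).

Yes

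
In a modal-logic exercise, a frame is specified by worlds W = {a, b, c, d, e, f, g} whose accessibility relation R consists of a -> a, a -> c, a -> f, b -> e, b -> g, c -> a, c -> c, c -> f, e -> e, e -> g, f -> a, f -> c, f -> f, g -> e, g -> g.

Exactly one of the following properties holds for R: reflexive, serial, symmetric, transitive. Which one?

transitive

Reflexive: no — b is not related to itself.
Serial: no — d has no R-successor.
Symmetric: no — b R e but not e R b.
Transitive: yes — every two-step R-path is closed by a direct edge.
Only transitive holds.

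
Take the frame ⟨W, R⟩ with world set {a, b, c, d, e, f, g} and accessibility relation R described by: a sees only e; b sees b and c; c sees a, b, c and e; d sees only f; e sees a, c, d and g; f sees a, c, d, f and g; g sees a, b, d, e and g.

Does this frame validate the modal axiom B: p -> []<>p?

No

The schema B characterises exactly the symmetric frames.
Symmetric: no — c R a but not a R c.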